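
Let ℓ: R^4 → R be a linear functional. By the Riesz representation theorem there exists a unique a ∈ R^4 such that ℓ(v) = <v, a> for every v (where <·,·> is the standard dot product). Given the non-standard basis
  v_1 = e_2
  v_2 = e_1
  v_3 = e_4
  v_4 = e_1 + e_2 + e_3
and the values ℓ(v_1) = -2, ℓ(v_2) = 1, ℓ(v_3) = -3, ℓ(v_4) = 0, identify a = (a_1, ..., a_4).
a = (1, -2, 1, -3)

Write a = (a_1, ..., a_4) in the standard basis. For each basis vector v_i, ℓ(v_i) = <v_i, a> is a linear equation in the a_j's. Collect the n equations into a matrix system V a = ℓ, where row i of V is v_i (expressed in the standard basis). Since V is invertible (lower-triangular with 1s on the diagonal, up to permutation), solve by back-substitution:
  V =
[[0, 1, 0, 0],
 [1, 0, 0, 0],
 [0, 0, 0, 1],
 [1, 1, 1, 0]]
  V a = (-2, 1, -3, 0)
Solving gives a = (1, -2, 1, -3).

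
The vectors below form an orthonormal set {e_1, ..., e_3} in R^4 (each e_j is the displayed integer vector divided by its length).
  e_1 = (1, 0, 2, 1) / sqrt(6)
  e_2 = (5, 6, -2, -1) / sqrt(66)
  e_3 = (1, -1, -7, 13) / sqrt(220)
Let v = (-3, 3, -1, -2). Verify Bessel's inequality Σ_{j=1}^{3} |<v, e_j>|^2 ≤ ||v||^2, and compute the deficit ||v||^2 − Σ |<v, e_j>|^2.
Σ |<v, e_j>|^2 = 47/4; ||v||^2 = 23; deficit = 45/4

Write each e_j = u_j / sqrt(<u_j, u_j>) where u_j is the displayed integer vector. Then <v, e_j> = <v, u_j> / sqrt(<u_j, u_j>), so |<v, e_j>|^2 = <v, u_j>^2 / <u_j, u_j>.
Coefficients: <v, e_1> = -7/sqrt(6), <v, e_2> = 7/sqrt(66), <v, e_3> = -25/sqrt(220).
Square and sum: Σ |<v, e_j>|^2 = 47/4.
Compute ||v||^2 = v·v = 23.
Deficit = 23 − 47/4 = 45/4 ≥ 0, confirming Bessel's inequality. (The deficit equals ||v − Σ <v,e_j> e_j||^2, the squared distance from v to span{e_j}.)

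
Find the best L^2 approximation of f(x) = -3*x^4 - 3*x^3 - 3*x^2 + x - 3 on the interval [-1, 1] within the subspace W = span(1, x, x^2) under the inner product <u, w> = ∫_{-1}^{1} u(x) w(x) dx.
g(x) = -39*x^2/7 - 4*x/5 - 96/35

The best approximation g ∈ W is the orthogonal projection of f onto W. Writing g = a_0 + a_1 x + a_2 x^2, the coefficients solve the normal equations G · a = b where
  G_{ij} = <φ_i, φ_j> and b_i = <f, φ_i>, with φ_0 = 1, φ_1 = x, φ_2 = x^2.
G =
  [2, 0, 2/3]
  [0, 2/3, 0]
  [2/3, 0, 2/5],
b = (-46/5, -8/15, -142/35).
Solving gives a_0 = -96/35, a_1 = -4/5, a_2 = -39/7, so
  g(x) = -39*x^2/7 - 4*x/5 - 96/35.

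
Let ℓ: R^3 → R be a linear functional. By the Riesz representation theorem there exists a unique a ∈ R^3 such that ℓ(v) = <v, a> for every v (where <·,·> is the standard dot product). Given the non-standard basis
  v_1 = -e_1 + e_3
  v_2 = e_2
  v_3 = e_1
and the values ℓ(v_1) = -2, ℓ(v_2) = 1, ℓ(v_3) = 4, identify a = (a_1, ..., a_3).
a = (4, 1, 2)

Write a = (a_1, ..., a_3) in the standard basis. For each basis vector v_i, ℓ(v_i) = <v_i, a> is a linear equation in the a_j's. Collect the n equations into a matrix system V a = ℓ, where row i of V is v_i (expressed in the standard basis). Since V is invertible (lower-triangular with 1s on the diagonal, up to permutation), solve by back-substitution:
  V =
[[-1, 0, 1],
 [0, 1, 0],
 [1, 0, 0]]
  V a = (-2, 1, 4)
Solving gives a = (4, 1, 2).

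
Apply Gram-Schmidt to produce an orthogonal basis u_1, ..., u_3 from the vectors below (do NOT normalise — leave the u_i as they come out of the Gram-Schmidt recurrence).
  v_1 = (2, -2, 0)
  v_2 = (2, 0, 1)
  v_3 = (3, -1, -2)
Orthogonal basis:
  u_1 = (2, -2, 0)
  u_2 = (1, 1, 1)
  u_3 = (1, 1, -2)

Apply the Gram-Schmidt recurrence
  u_1 = v_1
  u_i = v_i − Σ_{j<i} ((v_i · u_j) / (u_j · u_j)) · u_j.

Step by step this gives:
  u_1 = (2, -2, 0)
  u_2 = (1, 1, 1)
  u_3 = (1, 1, -2)

Orthogonality check:
  u_2 · u_1 = 0 (should be 0)
  u_3 · u_1 = 0 (should be 0)
  u_3 · u_2 = 0 (should be 0)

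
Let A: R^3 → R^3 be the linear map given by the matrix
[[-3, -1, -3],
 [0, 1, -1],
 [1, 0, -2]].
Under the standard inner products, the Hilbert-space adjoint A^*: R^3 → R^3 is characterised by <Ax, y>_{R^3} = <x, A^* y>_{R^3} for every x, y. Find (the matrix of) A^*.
A^* = A^T =
[[-3, 0, 1],
 [-1, 1, 0],
 [-3, -1, -2]]

For real matrices with standard dot products, the defining identity <Ax, y> = <x, A^* y> gives (Ax)^T y = x^T (A^*) y, i.e. x^T A^T y = x^T (A^*) y. Since this holds for all x, y, we must have A^* = A^T. Therefore
A^* =
[[-3, 0, 1],
 [-1, 1, 0],
 [-3, -1, -2]].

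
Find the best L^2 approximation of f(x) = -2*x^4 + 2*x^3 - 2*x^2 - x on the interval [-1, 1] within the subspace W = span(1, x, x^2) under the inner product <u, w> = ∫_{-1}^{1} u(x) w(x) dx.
g(x) = -26*x^2/7 + x/5 + 6/35

The best approximation g ∈ W is the orthogonal projection of f onto W. Writing g = a_0 + a_1 x + a_2 x^2, the coefficients solve the normal equations G · a = b where
  G_{ij} = <φ_i, φ_j> and b_i = <f, φ_i>, with φ_0 = 1, φ_1 = x, φ_2 = x^2.
G =
  [2, 0, 2/3]
  [0, 2/3, 0]
  [2/3, 0, 2/5],
b = (-32/15, 2/15, -48/35).
Solving gives a_0 = 6/35, a_1 = 1/5, a_2 = -26/7, so
  g(x) = -26*x^2/7 + x/5 + 6/35.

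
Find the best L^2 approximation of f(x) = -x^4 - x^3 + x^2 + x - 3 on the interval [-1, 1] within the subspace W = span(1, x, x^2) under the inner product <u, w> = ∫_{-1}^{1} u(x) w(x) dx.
g(x) = x^2/7 + 2*x/5 - 102/35

The best approximation g ∈ W is the orthogonal projection of f onto W. Writing g = a_0 + a_1 x + a_2 x^2, the coefficients solve the normal equations G · a = b where
  G_{ij} = <φ_i, φ_j> and b_i = <f, φ_i>, with φ_0 = 1, φ_1 = x, φ_2 = x^2.
G =
  [2, 0, 2/3]
  [0, 2/3, 0]
  [2/3, 0, 2/5],
b = (-86/15, 4/15, -66/35).
Solving gives a_0 = -102/35, a_1 = 2/5, a_2 = 1/7, so
  g(x) = x^2/7 + 2*x/5 - 102/35.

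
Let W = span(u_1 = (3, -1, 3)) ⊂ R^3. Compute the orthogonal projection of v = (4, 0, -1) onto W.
proj_W(v) = (27/19, -9/19, 27/19)

Set up U = [u_1 | ... | u_1] ∈ R^(3×1). The projector onto W = col(U) is P = U (U^T U)^(-1) U^T.
Compute U^T U =
  [19],
and U^T v = (9).
Solve U^T U · c = U^T v for the coefficients: c = (9/19). The projection is proj_W(v) = U c.
Check: (v - proj_W(v)) · u_1 = 0  (should be 0).
Result: proj_W(v) = (27/19, -9/19, 27/19).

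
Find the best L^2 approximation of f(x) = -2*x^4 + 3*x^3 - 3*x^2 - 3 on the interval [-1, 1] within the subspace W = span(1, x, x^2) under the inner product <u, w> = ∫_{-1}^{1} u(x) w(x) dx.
g(x) = -33*x^2/7 + 9*x/5 - 99/35

The best approximation g ∈ W is the orthogonal projection of f onto W. Writing g = a_0 + a_1 x + a_2 x^2, the coefficients solve the normal equations G · a = b where
  G_{ij} = <φ_i, φ_j> and b_i = <f, φ_i>, with φ_0 = 1, φ_1 = x, φ_2 = x^2.
G =
  [2, 0, 2/3]
  [0, 2/3, 0]
  [2/3, 0, 2/5],
b = (-44/5, 6/5, -132/35).
Solving gives a_0 = -99/35, a_1 = 9/5, a_2 = -33/7, so
  g(x) = -33*x^2/7 + 9*x/5 - 99/35.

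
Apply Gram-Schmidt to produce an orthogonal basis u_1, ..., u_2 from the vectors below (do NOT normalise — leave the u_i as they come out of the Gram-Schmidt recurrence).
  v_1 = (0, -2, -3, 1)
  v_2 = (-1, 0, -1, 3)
Orthogonal basis:
  u_1 = (0, -2, -3, 1)
  u_2 = (-1, 6/7, 2/7, 18/7)

Apply the Gram-Schmidt recurrence
  u_1 = v_1
  u_i = v_i − Σ_{j<i} ((v_i · u_j) / (u_j · u_j)) · u_j.

Step by step this gives:
  u_1 = (0, -2, -3, 1)
  u_2 = (-1, 6/7, 2/7, 18/7)

Orthogonality check:
  u_2 · u_1 = 0 (should be 0)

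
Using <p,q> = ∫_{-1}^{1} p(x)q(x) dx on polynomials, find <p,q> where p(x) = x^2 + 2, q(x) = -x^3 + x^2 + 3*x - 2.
<p,q> = -38/5

Expand the product: p(x)·q(x) = -x^5 + x^4 + x^3 + 6*x - 4.
∫_{-1}^{1} of each monomial x^k gives [2/(k+1) if k even, 0 if k odd]. Integrating term-by-term (or equivalently evaluating the antiderivative F(x) = -x^6/6 + x^5/5 + x^4/4 + 3*x^2 - 4*x at the endpoints):
  F(1) − F(−1) = -43/60 − (413/60) = -38/5.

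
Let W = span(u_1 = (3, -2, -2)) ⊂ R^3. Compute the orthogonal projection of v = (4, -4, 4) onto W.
proj_W(v) = (36/17, -24/17, -24/17)

Set up U = [u_1 | ... | u_1] ∈ R^(3×1). The projector onto W = col(U) is P = U (U^T U)^(-1) U^T.
Compute U^T U =
  [17],
and U^T v = (12).
Solve U^T U · c = U^T v for the coefficients: c = (12/17). The projection is proj_W(v) = U c.
Check: (v - proj_W(v)) · u_1 = 0  (should be 0).
Result: proj_W(v) = (36/17, -24/17, -24/17).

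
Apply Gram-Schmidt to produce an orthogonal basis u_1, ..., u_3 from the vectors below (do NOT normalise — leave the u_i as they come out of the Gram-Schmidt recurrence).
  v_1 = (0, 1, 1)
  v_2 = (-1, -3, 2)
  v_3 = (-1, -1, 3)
Orthogonal basis:
  u_1 = (0, 1, 1)
  u_2 = (-1, -5/2, 5/2)
  u_3 = (-5/27, 1/27, -1/27)

Apply the Gram-Schmidt recurrence
  u_1 = v_1
  u_i = v_i − Σ_{j<i} ((v_i · u_j) / (u_j · u_j)) · u_j.

Step by step this gives:
  u_1 = (0, 1, 1)
  u_2 = (-1, -5/2, 5/2)
  u_3 = (-5/27, 1/27, -1/27)

Orthogonality check:
  u_2 · u_1 = 0 (should be 0)
  u_3 · u_1 = 0 (should be 0)
  u_3 · u_2 = 0 (should be 0)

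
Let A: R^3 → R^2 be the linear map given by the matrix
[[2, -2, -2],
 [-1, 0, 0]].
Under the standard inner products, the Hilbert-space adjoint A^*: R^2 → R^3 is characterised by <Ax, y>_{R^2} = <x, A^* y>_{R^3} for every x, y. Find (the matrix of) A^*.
A^* = A^T =
[[2, -1],
 [-2, 0],
 [-2, 0]]

For real matrices with standard dot products, the defining identity <Ax, y> = <x, A^* y> gives (Ax)^T y = x^T (A^*) y, i.e. x^T A^T y = x^T (A^*) y. Since this holds for all x, y, we must have A^* = A^T. Therefore
A^* =
[[2, -1],
 [-2, 0],
 [-2, 0]].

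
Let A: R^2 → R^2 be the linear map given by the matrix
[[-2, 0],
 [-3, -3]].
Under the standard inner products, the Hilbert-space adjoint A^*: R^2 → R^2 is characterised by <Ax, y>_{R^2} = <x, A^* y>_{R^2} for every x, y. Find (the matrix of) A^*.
A^* = A^T =
[[-2, -3],
 [0, -3]]

For real matrices with standard dot products, the defining identity <Ax, y> = <x, A^* y> gives (Ax)^T y = x^T (A^*) y, i.e. x^T A^T y = x^T (A^*) y. Since this holds for all x, y, we must have A^* = A^T. Therefore
A^* =
[[-2, -3],
 [0, -3]].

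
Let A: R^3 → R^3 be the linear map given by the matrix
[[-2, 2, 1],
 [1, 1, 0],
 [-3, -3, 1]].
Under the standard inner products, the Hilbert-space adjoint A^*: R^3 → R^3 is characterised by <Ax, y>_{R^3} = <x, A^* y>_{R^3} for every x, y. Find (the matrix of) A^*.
A^* = A^T =
[[-2, 1, -3],
 [2, 1, -3],
 [1, 0, 1]]

For real matrices with standard dot products, the defining identity <Ax, y> = <x, A^* y> gives (Ax)^T y = x^T (A^*) y, i.e. x^T A^T y = x^T (A^*) y. Since this holds for all x, y, we must have A^* = A^T. Therefore
A^* =
[[-2, 1, -3],
 [2, 1, -3],
 [1, 0, 1]].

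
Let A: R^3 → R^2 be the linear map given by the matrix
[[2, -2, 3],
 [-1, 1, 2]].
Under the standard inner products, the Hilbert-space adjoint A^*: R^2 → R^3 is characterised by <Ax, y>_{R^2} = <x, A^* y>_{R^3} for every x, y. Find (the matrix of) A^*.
A^* = A^T =
[[2, -1],
 [-2, 1],
 [3, 2]]

For real matrices with standard dot products, the defining identity <Ax, y> = <x, A^* y> gives (Ax)^T y = x^T (A^*) y, i.e. x^T A^T y = x^T (A^*) y. Since this holds for all x, y, we must have A^* = A^T. Therefore
A^* =
[[2, -1],
 [-2, 1],
 [3, 2]].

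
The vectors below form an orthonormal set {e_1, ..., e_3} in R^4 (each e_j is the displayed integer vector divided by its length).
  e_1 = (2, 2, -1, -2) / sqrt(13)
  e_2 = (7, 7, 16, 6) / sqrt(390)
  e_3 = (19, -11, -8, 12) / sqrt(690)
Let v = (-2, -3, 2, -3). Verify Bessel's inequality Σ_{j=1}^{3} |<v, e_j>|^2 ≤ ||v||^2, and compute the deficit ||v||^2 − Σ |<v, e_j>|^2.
Σ |<v, e_j>|^2 = 198/23; ||v||^2 = 26; deficit = 400/23

Write each e_j = u_j / sqrt(<u_j, u_j>) where u_j is the displayed integer vector. Then <v, e_j> = <v, u_j> / sqrt(<u_j, u_j>), so |<v, e_j>|^2 = <v, u_j>^2 / <u_j, u_j>.
Coefficients: <v, e_1> = -6/sqrt(13), <v, e_2> = -21/sqrt(390), <v, e_3> = -57/sqrt(690).
Square and sum: Σ |<v, e_j>|^2 = 198/23.
Compute ||v||^2 = v·v = 26.
Deficit = 26 − 198/23 = 400/23 ≥ 0, confirming Bessel's inequality. (The deficit equals ||v − Σ <v,e_j> e_j||^2, the squared distance from v to span{e_j}.)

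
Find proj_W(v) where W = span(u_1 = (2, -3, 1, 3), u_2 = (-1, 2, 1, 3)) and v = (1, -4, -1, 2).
proj_W(v) = (716/341, -1139/341, 163/341, 489/341)

Set up U = [u_1 | ... | u_2] ∈ R^(4×2). The projector onto W = col(U) is P = U (U^T U)^(-1) U^T.
Compute U^T U =
  [23, 2]
  [2, 15],
and U^T v = (19, -4).
Solve U^T U · c = U^T v for the coefficients: c = (293/341, -130/341). The projection is proj_W(v) = U c.
Check: (v - proj_W(v)) · u_1 = 0  (should be 0).
Check: (v - proj_W(v)) · u_2 = 0  (should be 0).
Result: proj_W(v) = (716/341, -1139/341, 163/341, 489/341).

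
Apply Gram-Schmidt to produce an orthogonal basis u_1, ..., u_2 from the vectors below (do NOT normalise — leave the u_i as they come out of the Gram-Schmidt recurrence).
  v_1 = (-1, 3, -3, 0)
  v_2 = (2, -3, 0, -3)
Orthogonal basis:
  u_1 = (-1, 3, -3, 0)
  u_2 = (27/19, -24/19, -33/19, -3)

Apply the Gram-Schmidt recurrence
  u_1 = v_1
  u_i = v_i − Σ_{j<i} ((v_i · u_j) / (u_j · u_j)) · u_j.

Step by step this gives:
  u_1 = (-1, 3, -3, 0)
  u_2 = (27/19, -24/19, -33/19, -3)

Orthogonality check:
  u_2 · u_1 = 0 (should be 0)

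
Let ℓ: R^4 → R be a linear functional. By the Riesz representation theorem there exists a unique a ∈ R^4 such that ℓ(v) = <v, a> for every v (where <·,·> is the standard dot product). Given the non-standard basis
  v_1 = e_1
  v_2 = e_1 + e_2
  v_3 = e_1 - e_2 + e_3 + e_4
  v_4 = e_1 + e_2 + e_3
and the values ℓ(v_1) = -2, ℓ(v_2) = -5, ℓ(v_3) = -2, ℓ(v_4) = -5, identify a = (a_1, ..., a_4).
a = (-2, -3, 0, -3)

Write a = (a_1, ..., a_4) in the standard basis. For each basis vector v_i, ℓ(v_i) = <v_i, a> is a linear equation in the a_j's. Collect the n equations into a matrix system V a = ℓ, where row i of V is v_i (expressed in the standard basis). Since V is invertible (lower-triangular with 1s on the diagonal, up to permutation), solve by back-substitution:
  V =
[[1, 0, 0, 0],
 [1, 1, 0, 0],
 [1, -1, 1, 1],
 [1, 1, 1, 0]]
  V a = (-2, -5, -2, -5)
Solving gives a = (-2, -3, 0, -3).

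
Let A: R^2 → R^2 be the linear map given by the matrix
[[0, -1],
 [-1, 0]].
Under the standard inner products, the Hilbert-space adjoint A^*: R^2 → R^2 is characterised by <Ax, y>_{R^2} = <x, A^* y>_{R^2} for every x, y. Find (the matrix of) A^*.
A^* = A^T =
[[0, -1],
 [-1, 0]]

For real matrices with standard dot products, the defining identity <Ax, y> = <x, A^* y> gives (Ax)^T y = x^T (A^*) y, i.e. x^T A^T y = x^T (A^*) y. Since this holds for all x, y, we must have A^* = A^T. Therefore
A^* =
[[0, -1],
 [-1, 0]].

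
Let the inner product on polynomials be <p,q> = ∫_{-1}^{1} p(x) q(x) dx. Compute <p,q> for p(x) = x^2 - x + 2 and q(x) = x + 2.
<p,q> = 26/3

Expand the product: p(x)·q(x) = x^3 + x^2 + 4.
∫_{-1}^{1} of each monomial x^k gives [2/(k+1) if k even, 0 if k odd]. Integrating term-by-term (or equivalently evaluating the antiderivative F(x) = x^4/4 + x^3/3 + 4*x at the endpoints):
  F(1) − F(−1) = 55/12 − (-49/12) = 26/3.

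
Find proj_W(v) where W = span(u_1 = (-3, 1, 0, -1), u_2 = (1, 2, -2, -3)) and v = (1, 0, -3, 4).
proj_W(v) = (307/194, -99/97, 41/97, 239/194)

Set up U = [u_1 | ... | u_2] ∈ R^(4×2). The projector onto W = col(U) is P = U (U^T U)^(-1) U^T.
Compute U^T U =
  [11, 2]
  [2, 18],
and U^T v = (-7, -5).
Solve U^T U · c = U^T v for the coefficients: c = (-58/97, -41/194). The projection is proj_W(v) = U c.
Check: (v - proj_W(v)) · u_1 = 0  (should be 0).
Check: (v - proj_W(v)) · u_2 = 0  (should be 0).
Result: proj_W(v) = (307/194, -99/97, 41/97, 239/194).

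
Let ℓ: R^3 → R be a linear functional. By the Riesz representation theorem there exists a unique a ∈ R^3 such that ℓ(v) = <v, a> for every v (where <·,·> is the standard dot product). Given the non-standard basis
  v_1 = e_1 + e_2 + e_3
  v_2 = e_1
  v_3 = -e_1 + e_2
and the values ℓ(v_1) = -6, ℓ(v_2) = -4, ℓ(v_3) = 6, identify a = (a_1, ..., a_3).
a = (-4, 2, -4)

Write a = (a_1, ..., a_3) in the standard basis. For each basis vector v_i, ℓ(v_i) = <v_i, a> is a linear equation in the a_j's. Collect the n equations into a matrix system V a = ℓ, where row i of V is v_i (expressed in the standard basis). Since V is invertible (lower-triangular with 1s on the diagonal, up to permutation), solve by back-substitution:
  V =
[[1, 1, 1],
 [1, 0, 0],
 [-1, 1, 0]]
  V a = (-6, -4, 6)
Solving gives a = (-4, 2, -4).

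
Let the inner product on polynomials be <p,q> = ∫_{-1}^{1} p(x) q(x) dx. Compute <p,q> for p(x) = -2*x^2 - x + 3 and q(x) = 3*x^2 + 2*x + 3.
<p,q> = 244/15

Expand the product: p(x)·q(x) = -6*x^4 - 7*x^3 + x^2 + 3*x + 9.
∫_{-1}^{1} of each monomial x^k gives [2/(k+1) if k even, 0 if k odd]. Integrating term-by-term (or equivalently evaluating the antiderivative F(x) = -6*x^5/5 - 7*x^4/4 + x^3/3 + 3*x^2/2 + 9*x at the endpoints):
  F(1) − F(−1) = 473/60 − (-503/60) = 244/15.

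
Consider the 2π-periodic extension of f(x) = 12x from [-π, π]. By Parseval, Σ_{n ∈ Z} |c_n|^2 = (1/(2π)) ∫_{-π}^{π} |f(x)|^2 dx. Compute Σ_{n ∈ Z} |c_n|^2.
Σ |c_n|^2 = 48π^2

Expand and integrate term by term over [-π, π]:
  ∫ (12x)^2 dx = 144·(2π^3/3); ∫ 2·12·(0)·x dx = 0 (odd integrand); ∫ 0^2 dx = 0·2π.
So (1/(2π)) ∫_{-π}^{π} (12x)^2 dx = 144π^2/3 + 0 = 48π^2.
Parseval ⇒ Σ |c_n|^2 = 48π^2.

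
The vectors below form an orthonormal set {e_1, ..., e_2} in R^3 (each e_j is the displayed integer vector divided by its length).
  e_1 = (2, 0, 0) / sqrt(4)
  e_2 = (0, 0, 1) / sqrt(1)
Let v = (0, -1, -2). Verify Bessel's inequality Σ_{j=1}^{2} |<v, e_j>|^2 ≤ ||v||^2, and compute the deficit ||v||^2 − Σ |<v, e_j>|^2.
Σ |<v, e_j>|^2 = 4; ||v||^2 = 5; deficit = 1

Write each e_j = u_j / sqrt(<u_j, u_j>) where u_j is the displayed integer vector. Then <v, e_j> = <v, u_j> / sqrt(<u_j, u_j>), so |<v, e_j>|^2 = <v, u_j>^2 / <u_j, u_j>.
Coefficients: <v, e_1> = 0/sqrt(4), <v, e_2> = -2/sqrt(1).
Square and sum: Σ |<v, e_j>|^2 = 4.
Compute ||v||^2 = v·v = 5.
Deficit = 5 − 4 = 1 ≥ 0, confirming Bessel's inequality. (The deficit equals ||v − Σ <v,e_j> e_j||^2, the squared distance from v to span{e_j}.)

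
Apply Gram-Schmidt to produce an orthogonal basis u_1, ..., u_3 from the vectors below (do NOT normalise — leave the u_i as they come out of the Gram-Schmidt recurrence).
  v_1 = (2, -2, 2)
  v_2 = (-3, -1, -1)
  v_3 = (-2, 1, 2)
Orthogonal basis:
  u_1 = (2, -2, 2)
  u_2 = (-2, -2, 0)
  u_3 = (-7/6, 7/6, 7/3)

Apply the Gram-Schmidt recurrence
  u_1 = v_1
  u_i = v_i − Σ_{j<i} ((v_i · u_j) / (u_j · u_j)) · u_j.

Step by step this gives:
  u_1 = (2, -2, 2)
  u_2 = (-2, -2, 0)
  u_3 = (-7/6, 7/6, 7/3)

Orthogonality check:
  u_2 · u_1 = 0 (should be 0)
  u_3 · u_1 = 0 (should be 0)
  u_3 · u_2 = 0 (should be 0)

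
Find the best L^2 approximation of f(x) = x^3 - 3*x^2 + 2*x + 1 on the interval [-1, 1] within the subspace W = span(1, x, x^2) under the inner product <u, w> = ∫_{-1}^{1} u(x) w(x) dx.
g(x) = -3*x^2 + 13*x/5 + 1

The best approximation g ∈ W is the orthogonal projection of f onto W. Writing g = a_0 + a_1 x + a_2 x^2, the coefficients solve the normal equations G · a = b where
  G_{ij} = <φ_i, φ_j> and b_i = <f, φ_i>, with φ_0 = 1, φ_1 = x, φ_2 = x^2.
G =
  [2, 0, 2/3]
  [0, 2/3, 0]
  [2/3, 0, 2/5],
b = (0, 26/15, -8/15).
Solving gives a_0 = 1, a_1 = 13/5, a_2 = -3, so
  g(x) = -3*x^2 + 13*x/5 + 1.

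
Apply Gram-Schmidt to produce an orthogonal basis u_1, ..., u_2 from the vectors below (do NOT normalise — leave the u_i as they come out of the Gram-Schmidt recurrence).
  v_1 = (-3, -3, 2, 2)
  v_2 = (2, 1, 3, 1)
Orthogonal basis:
  u_1 = (-3, -3, 2, 2)
  u_2 = (49/26, 23/26, 40/13, 14/13)

Apply the Gram-Schmidt recurrence
  u_1 = v_1
  u_i = v_i − Σ_{j<i} ((v_i · u_j) / (u_j · u_j)) · u_j.

Step by step this gives:
  u_1 = (-3, -3, 2, 2)
  u_2 = (49/26, 23/26, 40/13, 14/13)

Orthogonality check:
  u_2 · u_1 = 0 (should be 0)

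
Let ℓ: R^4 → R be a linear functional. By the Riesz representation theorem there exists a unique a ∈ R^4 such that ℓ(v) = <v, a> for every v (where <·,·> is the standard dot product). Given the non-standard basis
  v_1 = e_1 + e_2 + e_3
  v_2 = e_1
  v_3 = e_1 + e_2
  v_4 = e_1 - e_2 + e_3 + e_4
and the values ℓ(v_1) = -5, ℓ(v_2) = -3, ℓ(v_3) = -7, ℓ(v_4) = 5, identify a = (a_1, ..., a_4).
a = (-3, -4, 2, 2)

Write a = (a_1, ..., a_4) in the standard basis. For each basis vector v_i, ℓ(v_i) = <v_i, a> is a linear equation in the a_j's. Collect the n equations into a matrix system V a = ℓ, where row i of V is v_i (expressed in the standard basis). Since V is invertible (lower-triangular with 1s on the diagonal, up to permutation), solve by back-substitution:
  V =
[[1, 1, 1, 0],
 [1, 0, 0, 0],
 [1, 1, 0, 0],
 [1, -1, 1, 1]]
  V a = (-5, -3, -7, 5)
Solving gives a = (-3, -4, 2, 2).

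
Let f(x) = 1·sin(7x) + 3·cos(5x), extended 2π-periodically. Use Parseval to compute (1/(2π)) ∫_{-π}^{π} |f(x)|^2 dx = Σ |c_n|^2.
Σ |c_n|^2 = 5

Expand |f|^2 and use orthogonality of {sin(nx), cos(mx)} on [-π, π]:
  ∫_{-π}^{π} sin(nx)^2 dx = π, ∫ cos(mx)^2 dx = π, and cross terms integrate to 0.
So ∫_{-π}^{π} f(x)^2 dx = 1^2 · π + 3^2 · π = (1 + 9)π.
Divide by 2π: (1 + 9)/2 = 5.
By Parseval, this equals Σ |c_n|^2.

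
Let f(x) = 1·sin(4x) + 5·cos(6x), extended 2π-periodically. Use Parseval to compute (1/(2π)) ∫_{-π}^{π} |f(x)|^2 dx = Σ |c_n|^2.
Σ |c_n|^2 = 13

Expand |f|^2 and use orthogonality of {sin(nx), cos(mx)} on [-π, π]:
  ∫_{-π}^{π} sin(nx)^2 dx = π, ∫ cos(mx)^2 dx = π, and cross terms integrate to 0.
So ∫_{-π}^{π} f(x)^2 dx = 1^2 · π + 5^2 · π = (1 + 25)π.
Divide by 2π: (1 + 25)/2 = 13.
By Parseval, this equals Σ |c_n|^2.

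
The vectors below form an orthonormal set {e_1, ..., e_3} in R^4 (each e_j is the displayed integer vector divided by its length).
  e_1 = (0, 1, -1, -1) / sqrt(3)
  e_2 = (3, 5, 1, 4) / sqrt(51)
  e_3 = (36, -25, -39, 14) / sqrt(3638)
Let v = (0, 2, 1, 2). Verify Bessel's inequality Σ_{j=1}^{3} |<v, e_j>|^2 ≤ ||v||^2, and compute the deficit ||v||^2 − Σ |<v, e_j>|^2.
Σ |<v, e_j>|^2 = 1805/214; ||v||^2 = 9; deficit = 121/214

Write each e_j = u_j / sqrt(<u_j, u_j>) where u_j is the displayed integer vector. Then <v, e_j> = <v, u_j> / sqrt(<u_j, u_j>), so |<v, e_j>|^2 = <v, u_j>^2 / <u_j, u_j>.
Coefficients: <v, e_1> = -1/sqrt(3), <v, e_2> = 19/sqrt(51), <v, e_3> = -61/sqrt(3638).
Square and sum: Σ |<v, e_j>|^2 = 1805/214.
Compute ||v||^2 = v·v = 9.
Deficit = 9 − 1805/214 = 121/214 ≥ 0, confirming Bessel's inequality. (The deficit equals ||v − Σ <v,e_j> e_j||^2, the squared distance from v to span{e_j}.)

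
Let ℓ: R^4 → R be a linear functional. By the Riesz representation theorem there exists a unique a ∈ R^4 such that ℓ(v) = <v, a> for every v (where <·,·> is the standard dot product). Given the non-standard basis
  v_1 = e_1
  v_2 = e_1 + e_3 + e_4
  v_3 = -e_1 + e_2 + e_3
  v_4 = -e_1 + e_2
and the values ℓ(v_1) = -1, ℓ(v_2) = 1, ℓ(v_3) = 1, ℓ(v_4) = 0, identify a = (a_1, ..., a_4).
a = (-1, -1, 1, 1)

Write a = (a_1, ..., a_4) in the standard basis. For each basis vector v_i, ℓ(v_i) = <v_i, a> is a linear equation in the a_j's. Collect the n equations into a matrix system V a = ℓ, where row i of V is v_i (expressed in the standard basis). Since V is invertible (lower-triangular with 1s on the diagonal, up to permutation), solve by back-substitution:
  V =
[[1, 0, 0, 0],
 [1, 0, 1, 1],
 [-1, 1, 1, 0],
 [-1, 1, 0, 0]]
  V a = (-1, 1, 1, 0)
Solving gives a = (-1, -1, 1, 1).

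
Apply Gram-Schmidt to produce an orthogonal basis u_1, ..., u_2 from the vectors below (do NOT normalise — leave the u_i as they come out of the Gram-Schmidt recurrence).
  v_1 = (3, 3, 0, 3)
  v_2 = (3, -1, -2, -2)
Orthogonal basis:
  u_1 = (3, 3, 0, 3)
  u_2 = (3, -1, -2, -2)

Apply the Gram-Schmidt recurrence
  u_1 = v_1
  u_i = v_i − Σ_{j<i} ((v_i · u_j) / (u_j · u_j)) · u_j.

Step by step this gives:
  u_1 = (3, 3, 0, 3)
  u_2 = (3, -1, -2, -2)

Orthogonality check:
  u_2 · u_1 = 0 (should be 0)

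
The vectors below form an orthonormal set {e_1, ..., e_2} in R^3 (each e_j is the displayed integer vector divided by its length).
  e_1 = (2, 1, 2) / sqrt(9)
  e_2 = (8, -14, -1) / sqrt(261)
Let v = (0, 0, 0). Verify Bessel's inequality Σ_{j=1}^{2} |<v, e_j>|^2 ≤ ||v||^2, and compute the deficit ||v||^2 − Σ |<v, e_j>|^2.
Σ |<v, e_j>|^2 = 0; ||v||^2 = 0; deficit = 0

Write each e_j = u_j / sqrt(<u_j, u_j>) where u_j is the displayed integer vector. Then <v, e_j> = <v, u_j> / sqrt(<u_j, u_j>), so |<v, e_j>|^2 = <v, u_j>^2 / <u_j, u_j>.
Coefficients: <v, e_1> = 0/sqrt(9), <v, e_2> = 0/sqrt(261).
Square and sum: Σ |<v, e_j>|^2 = 0.
Compute ||v||^2 = v·v = 0.
Deficit = 0 − 0 = 0 ≥ 0, confirming Bessel's inequality. (The deficit equals ||v − Σ <v,e_j> e_j||^2, the squared distance from v to span{e_j}.)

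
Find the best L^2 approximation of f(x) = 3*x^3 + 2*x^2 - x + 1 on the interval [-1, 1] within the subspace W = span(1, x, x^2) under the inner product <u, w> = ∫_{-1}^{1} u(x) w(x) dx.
g(x) = 2*x^2 + 4*x/5 + 1

The best approximation g ∈ W is the orthogonal projection of f onto W. Writing g = a_0 + a_1 x + a_2 x^2, the coefficients solve the normal equations G · a = b where
  G_{ij} = <φ_i, φ_j> and b_i = <f, φ_i>, with φ_0 = 1, φ_1 = x, φ_2 = x^2.
G =
  [2, 0, 2/3]
  [0, 2/3, 0]
  [2/3, 0, 2/5],
b = (10/3, 8/15, 22/15).
Solving gives a_0 = 1, a_1 = 4/5, a_2 = 2, so
  g(x) = 2*x^2 + 4*x/5 + 1.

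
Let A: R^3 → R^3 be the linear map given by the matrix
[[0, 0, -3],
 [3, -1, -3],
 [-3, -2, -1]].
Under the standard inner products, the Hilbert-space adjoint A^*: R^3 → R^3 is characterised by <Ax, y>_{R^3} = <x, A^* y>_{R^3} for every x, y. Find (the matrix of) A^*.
A^* = A^T =
[[0, 3, -3],
 [0, -1, -2],
 [-3, -3, -1]]

For real matrices with standard dot products, the defining identity <Ax, y> = <x, A^* y> gives (Ax)^T y = x^T (A^*) y, i.e. x^T A^T y = x^T (A^*) y. Since this holds for all x, y, we must have A^* = A^T. Therefore
A^* =
[[0, 3, -3],
 [0, -1, -2],
 [-3, -3, -1]].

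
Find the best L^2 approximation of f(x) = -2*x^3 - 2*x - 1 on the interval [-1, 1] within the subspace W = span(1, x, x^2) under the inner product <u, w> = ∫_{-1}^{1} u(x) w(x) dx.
g(x) = -16*x/5 - 1

The best approximation g ∈ W is the orthogonal projection of f onto W. Writing g = a_0 + a_1 x + a_2 x^2, the coefficients solve the normal equations G · a = b where
  G_{ij} = <φ_i, φ_j> and b_i = <f, φ_i>, with φ_0 = 1, φ_1 = x, φ_2 = x^2.
G =
  [2, 0, 2/3]
  [0, 2/3, 0]
  [2/3, 0, 2/5],
b = (-2, -32/15, -2/3).
Solving gives a_0 = -1, a_1 = -16/5, a_2 = 0, so
  g(x) = -16*x/5 - 1.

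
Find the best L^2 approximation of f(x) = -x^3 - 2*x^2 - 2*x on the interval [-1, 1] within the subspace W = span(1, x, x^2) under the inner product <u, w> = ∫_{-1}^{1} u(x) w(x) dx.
g(x) = -2*x^2 - 13*x/5

The best approximation g ∈ W is the orthogonal projection of f onto W. Writing g = a_0 + a_1 x + a_2 x^2, the coefficients solve the normal equations G · a = b where
  G_{ij} = <φ_i, φ_j> and b_i = <f, φ_i>, with φ_0 = 1, φ_1 = x, φ_2 = x^2.
G =
  [2, 0, 2/3]
  [0, 2/3, 0]
  [2/3, 0, 2/5],
b = (-4/3, -26/15, -4/5).
Solving gives a_0 = 0, a_1 = -13/5, a_2 = -2, so
  g(x) = -2*x^2 - 13*x/5.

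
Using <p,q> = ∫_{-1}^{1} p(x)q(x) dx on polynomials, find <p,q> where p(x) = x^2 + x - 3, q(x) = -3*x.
<p,q> = -2

Expand the product: p(x)·q(x) = -3*x^3 - 3*x^2 + 9*x.
∫_{-1}^{1} of each monomial x^k gives [2/(k+1) if k even, 0 if k odd]. Integrating term-by-term (or equivalently evaluating the antiderivative F(x) = -3*x^4/4 - x^3 + 9*x^2/2 at the endpoints):
  F(1) − F(−1) = 11/4 − (19/4) = -2.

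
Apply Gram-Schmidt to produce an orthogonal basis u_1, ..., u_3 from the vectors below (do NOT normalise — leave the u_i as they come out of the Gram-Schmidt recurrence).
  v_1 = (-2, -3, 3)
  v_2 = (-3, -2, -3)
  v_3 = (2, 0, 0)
Orthogonal basis:
  u_1 = (-2, -3, 3)
  u_2 = (-30/11, -35/22, -75/22)
  u_3 = (18/19, -18/19, -6/19)

Apply the Gram-Schmidt recurrence
  u_1 = v_1
  u_i = v_i − Σ_{j<i} ((v_i · u_j) / (u_j · u_j)) · u_j.

Step by step this gives:
  u_1 = (-2, -3, 3)
  u_2 = (-30/11, -35/22, -75/22)
  u_3 = (18/19, -18/19, -6/19)

Orthogonality check:
  u_2 · u_1 = 0 (should be 0)
  u_3 · u_1 = 0 (should be 0)
  u_3 · u_2 = 0 (should be 0)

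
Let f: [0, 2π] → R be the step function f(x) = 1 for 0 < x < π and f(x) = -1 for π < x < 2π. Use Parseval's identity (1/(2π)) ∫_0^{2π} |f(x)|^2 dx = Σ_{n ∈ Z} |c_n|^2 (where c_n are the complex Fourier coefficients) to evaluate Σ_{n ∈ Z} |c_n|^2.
Σ |c_n|^2 = 1

Parseval equates the L^2 energy of f (normalised by 1/(2π)) with the ℓ^2 sum of its Fourier coefficients: (1/(2π)) ∫_0^{2π} |f|^2 = Σ |c_n|^2.
Compute the left side: (1/(2π)) [∫_0^π 1^2 dx + ∫_π^{2π} (-1)^2 dx] = (1/(2π)) · (1π + 1π) = (1 + 1)/2 = 1.
So Σ_{n ∈ Z} |c_n|^2 = 1.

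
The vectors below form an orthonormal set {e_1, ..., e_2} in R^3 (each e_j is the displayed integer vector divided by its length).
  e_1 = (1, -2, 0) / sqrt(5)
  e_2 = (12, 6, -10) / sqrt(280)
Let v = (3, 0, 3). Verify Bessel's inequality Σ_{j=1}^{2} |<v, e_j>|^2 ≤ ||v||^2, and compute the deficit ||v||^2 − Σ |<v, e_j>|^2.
Σ |<v, e_j>|^2 = 27/14; ||v||^2 = 18; deficit = 225/14

Write each e_j = u_j / sqrt(<u_j, u_j>) where u_j is the displayed integer vector. Then <v, e_j> = <v, u_j> / sqrt(<u_j, u_j>), so |<v, e_j>|^2 = <v, u_j>^2 / <u_j, u_j>.
Coefficients: <v, e_1> = 3/sqrt(5), <v, e_2> = 6/sqrt(280).
Square and sum: Σ |<v, e_j>|^2 = 27/14.
Compute ||v||^2 = v·v = 18.
Deficit = 18 − 27/14 = 225/14 ≥ 0, confirming Bessel's inequality. (The deficit equals ||v − Σ <v,e_j> e_j||^2, the squared distance from v to span{e_j}.)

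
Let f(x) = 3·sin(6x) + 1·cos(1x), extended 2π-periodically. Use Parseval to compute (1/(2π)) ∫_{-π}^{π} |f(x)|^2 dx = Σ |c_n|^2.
Σ |c_n|^2 = 5

Expand |f|^2 and use orthogonality of {sin(nx), cos(mx)} on [-π, π]:
  ∫_{-π}^{π} sin(nx)^2 dx = π, ∫ cos(mx)^2 dx = π, and cross terms integrate to 0.
So ∫_{-π}^{π} f(x)^2 dx = 3^2 · π + 1^2 · π = (9 + 1)π.
Divide by 2π: (9 + 1)/2 = 5.
By Parseval, this equals Σ |c_n|^2.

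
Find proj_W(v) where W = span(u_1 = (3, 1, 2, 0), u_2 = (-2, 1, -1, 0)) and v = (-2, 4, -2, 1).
proj_W(v) = (-94/35, 132/35, -6/7, 0)

Set up U = [u_1 | ... | u_2] ∈ R^(4×2). The projector onto W = col(U) is P = U (U^T U)^(-1) U^T.
Compute U^T U =
  [14, -7]
  [-7, 6],
and U^T v = (-6, 10).
Solve U^T U · c = U^T v for the coefficients: c = (34/35, 14/5). The projection is proj_W(v) = U c.
Check: (v - proj_W(v)) · u_1 = 0  (should be 0).
Check: (v - proj_W(v)) · u_2 = 0  (should be 0).
Result: proj_W(v) = (-94/35, 132/35, -6/7, 0).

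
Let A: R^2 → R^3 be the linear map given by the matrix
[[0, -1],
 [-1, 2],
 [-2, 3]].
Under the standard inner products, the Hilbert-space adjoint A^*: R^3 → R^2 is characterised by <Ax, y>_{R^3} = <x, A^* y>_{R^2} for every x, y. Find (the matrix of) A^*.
A^* = A^T =
[[0, -1, -2],
 [-1, 2, 3]]

For real matrices with standard dot products, the defining identity <Ax, y> = <x, A^* y> gives (Ax)^T y = x^T (A^*) y, i.e. x^T A^T y = x^T (A^*) y. Since this holds for all x, y, we must have A^* = A^T. Therefore
A^* =
[[0, -1, -2],
 [-1, 2, 3]].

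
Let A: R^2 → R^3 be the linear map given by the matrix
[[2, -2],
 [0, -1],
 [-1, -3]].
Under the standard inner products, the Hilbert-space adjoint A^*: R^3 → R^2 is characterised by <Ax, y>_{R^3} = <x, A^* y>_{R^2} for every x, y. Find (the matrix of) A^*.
A^* = A^T =
[[2, 0, -1],
 [-2, -1, -3]]

For real matrices with standard dot products, the defining identity <Ax, y> = <x, A^* y> gives (Ax)^T y = x^T (A^*) y, i.e. x^T A^T y = x^T (A^*) y. Since this holds for all x, y, we must have A^* = A^T. Therefore
A^* =
[[2, 0, -1],
 [-2, -1, -3]].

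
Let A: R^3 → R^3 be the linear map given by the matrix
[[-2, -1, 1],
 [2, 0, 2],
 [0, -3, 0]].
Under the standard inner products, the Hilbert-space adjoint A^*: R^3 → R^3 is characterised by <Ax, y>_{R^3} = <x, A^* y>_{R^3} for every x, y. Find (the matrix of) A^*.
A^* = A^T =
[[-2, 2, 0],
 [-1, 0, -3],
 [1, 2, 0]]

For real matrices with standard dot products, the defining identity <Ax, y> = <x, A^* y> gives (Ax)^T y = x^T (A^*) y, i.e. x^T A^T y = x^T (A^*) y. Since this holds for all x, y, we must have A^* = A^T. Therefore
A^* =
[[-2, 2, 0],
 [-1, 0, -3],
 [1, 2, 0]].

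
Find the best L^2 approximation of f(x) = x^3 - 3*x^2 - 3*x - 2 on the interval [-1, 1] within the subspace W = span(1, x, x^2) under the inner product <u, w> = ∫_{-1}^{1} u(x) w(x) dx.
g(x) = -3*x^2 - 12*x/5 - 2

The best approximation g ∈ W is the orthogonal projection of f onto W. Writing g = a_0 + a_1 x + a_2 x^2, the coefficients solve the normal equations G · a = b where
  G_{ij} = <φ_i, φ_j> and b_i = <f, φ_i>, with φ_0 = 1, φ_1 = x, φ_2 = x^2.
G =
  [2, 0, 2/3]
  [0, 2/3, 0]
  [2/3, 0, 2/5],
b = (-6, -8/5, -38/15).
Solving gives a_0 = -2, a_1 = -12/5, a_2 = -3, so
  g(x) = -3*x^2 - 12*x/5 - 2.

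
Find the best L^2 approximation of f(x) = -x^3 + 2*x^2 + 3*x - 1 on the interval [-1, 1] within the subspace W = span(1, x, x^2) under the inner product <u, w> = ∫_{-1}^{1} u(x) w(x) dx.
g(x) = 2*x^2 + 12*x/5 - 1

The best approximation g ∈ W is the orthogonal projection of f onto W. Writing g = a_0 + a_1 x + a_2 x^2, the coefficients solve the normal equations G · a = b where
  G_{ij} = <φ_i, φ_j> and b_i = <f, φ_i>, with φ_0 = 1, φ_1 = x, φ_2 = x^2.
G =
  [2, 0, 2/3]
  [0, 2/3, 0]
  [2/3, 0, 2/5],
b = (-2/3, 8/5, 2/15).
Solving gives a_0 = -1, a_1 = 12/5, a_2 = 2, so
  g(x) = 2*x^2 + 12*x/5 - 1.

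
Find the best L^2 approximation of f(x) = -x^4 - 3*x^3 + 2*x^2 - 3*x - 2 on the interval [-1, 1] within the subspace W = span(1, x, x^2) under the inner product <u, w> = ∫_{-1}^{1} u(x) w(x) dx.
g(x) = 8*x^2/7 - 24*x/5 - 67/35

The best approximation g ∈ W is the orthogonal projection of f onto W. Writing g = a_0 + a_1 x + a_2 x^2, the coefficients solve the normal equations G · a = b where
  G_{ij} = <φ_i, φ_j> and b_i = <f, φ_i>, with φ_0 = 1, φ_1 = x, φ_2 = x^2.
G =
  [2, 0, 2/3]
  [0, 2/3, 0]
  [2/3, 0, 2/5],
b = (-46/15, -16/5, -86/105).
Solving gives a_0 = -67/35, a_1 = -24/5, a_2 = 8/7, so
  g(x) = 8*x^2/7 - 24*x/5 - 67/35.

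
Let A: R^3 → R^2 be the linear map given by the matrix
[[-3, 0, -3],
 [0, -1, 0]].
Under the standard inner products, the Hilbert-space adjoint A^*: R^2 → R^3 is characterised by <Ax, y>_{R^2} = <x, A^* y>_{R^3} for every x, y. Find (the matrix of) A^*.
A^* = A^T =
[[-3, 0],
 [0, -1],
 [-3, 0]]

For real matrices with standard dot products, the defining identity <Ax, y> = <x, A^* y> gives (Ax)^T y = x^T (A^*) y, i.e. x^T A^T y = x^T (A^*) y. Since this holds for all x, y, we must have A^* = A^T. Therefore
A^* =
[[-3, 0],
 [0, -1],
 [-3, 0]].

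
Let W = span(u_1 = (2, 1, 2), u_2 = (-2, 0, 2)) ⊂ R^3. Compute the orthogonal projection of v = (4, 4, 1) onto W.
proj_W(v) = (83/18, 14/9, 29/18)

Set up U = [u_1 | ... | u_2] ∈ R^(3×2). The projector onto W = col(U) is P = U (U^T U)^(-1) U^T.
Compute U^T U =
  [9, 0]
  [0, 8],
and U^T v = (14, -6).
Solve U^T U · c = U^T v for the coefficients: c = (14/9, -3/4). The projection is proj_W(v) = U c.
Check: (v - proj_W(v)) · u_1 = 0  (should be 0).
Check: (v - proj_W(v)) · u_2 = 0  (should be 0).
Result: proj_W(v) = (83/18, 14/9, 29/18).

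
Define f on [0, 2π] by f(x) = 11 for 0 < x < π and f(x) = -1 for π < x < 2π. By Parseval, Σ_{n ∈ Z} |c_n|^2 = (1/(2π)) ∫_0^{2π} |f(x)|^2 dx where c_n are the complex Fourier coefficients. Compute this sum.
Σ |c_n|^2 = 61

Parseval equates the L^2 energy of f (normalised by 1/(2π)) with the ℓ^2 sum of its Fourier coefficients: (1/(2π)) ∫_0^{2π} |f|^2 = Σ |c_n|^2.
Compute the left side: (1/(2π)) [∫_0^π 11^2 dx + ∫_π^{2π} (-1)^2 dx] = (1/(2π)) · (121π + 1π) = (121 + 1)/2 = 61.
So Σ_{n ∈ Z} |c_n|^2 = 61.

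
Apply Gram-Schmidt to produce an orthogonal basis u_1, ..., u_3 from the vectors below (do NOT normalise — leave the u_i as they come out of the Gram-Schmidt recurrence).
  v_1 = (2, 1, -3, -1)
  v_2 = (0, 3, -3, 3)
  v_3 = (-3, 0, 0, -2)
Orthogonal basis:
  u_1 = (2, 1, -3, -1)
  u_2 = (-6/5, 12/5, -6/5, 18/5)
  u_3 = (-8/3, 2/3, -1, -5/3)

Apply the Gram-Schmidt recurrence
  u_1 = v_1
  u_i = v_i − Σ_{j<i} ((v_i · u_j) / (u_j · u_j)) · u_j.

Step by step this gives:
  u_1 = (2, 1, -3, -1)
  u_2 = (-6/5, 12/5, -6/5, 18/5)
  u_3 = (-8/3, 2/3, -1, -5/3)

Orthogonality check:
  u_2 · u_1 = 0 (should be 0)
  u_3 · u_1 = 0 (should be 0)
  u_3 · u_2 = 0 (should be 0)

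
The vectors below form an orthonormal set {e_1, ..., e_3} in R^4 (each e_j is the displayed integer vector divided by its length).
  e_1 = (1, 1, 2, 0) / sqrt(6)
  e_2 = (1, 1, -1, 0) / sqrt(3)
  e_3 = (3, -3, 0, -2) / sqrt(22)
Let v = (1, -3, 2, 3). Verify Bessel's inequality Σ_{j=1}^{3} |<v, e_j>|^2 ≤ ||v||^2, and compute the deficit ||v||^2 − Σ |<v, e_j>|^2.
Σ |<v, e_j>|^2 = 84/11; ||v||^2 = 23; deficit = 169/11

Write each e_j = u_j / sqrt(<u_j, u_j>) where u_j is the displayed integer vector. Then <v, e_j> = <v, u_j> / sqrt(<u_j, u_j>), so |<v, e_j>|^2 = <v, u_j>^2 / <u_j, u_j>.
Coefficients: <v, e_1> = 2/sqrt(6), <v, e_2> = -4/sqrt(3), <v, e_3> = 6/sqrt(22).
Square and sum: Σ |<v, e_j>|^2 = 84/11.
Compute ||v||^2 = v·v = 23.
Deficit = 23 − 84/11 = 169/11 ≥ 0, confirming Bessel's inequality. (The deficit equals ||v − Σ <v,e_j> e_j||^2, the squared distance from v to span{e_j}.)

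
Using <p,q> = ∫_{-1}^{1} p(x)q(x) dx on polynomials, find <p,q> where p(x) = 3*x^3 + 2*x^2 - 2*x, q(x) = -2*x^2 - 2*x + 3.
<p,q> = 8/3

Expand the product: p(x)·q(x) = -6*x^5 - 10*x^4 + 9*x^3 + 10*x^2 - 6*x.
∫_{-1}^{1} of each monomial x^k gives [2/(k+1) if k even, 0 if k odd]. Integrating term-by-term (or equivalently evaluating the antiderivative F(x) = -x^6 - 2*x^5 + 9*x^4/4 + 10*x^3/3 - 3*x^2 at the endpoints):
  F(1) − F(−1) = -5/12 − (-37/12) = 8/3.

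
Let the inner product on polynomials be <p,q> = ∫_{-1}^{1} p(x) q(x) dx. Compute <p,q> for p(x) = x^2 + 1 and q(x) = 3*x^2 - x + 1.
<p,q> = 88/15

Expand the product: p(x)·q(x) = 3*x^4 - x^3 + 4*x^2 - x + 1.
∫_{-1}^{1} of each monomial x^k gives [2/(k+1) if k even, 0 if k odd]. Integrating term-by-term (or equivalently evaluating the antiderivative F(x) = 3*x^5/5 - x^4/4 + 4*x^3/3 - x^2/2 + x at the endpoints):
  F(1) − F(−1) = 131/60 − (-221/60) = 88/15.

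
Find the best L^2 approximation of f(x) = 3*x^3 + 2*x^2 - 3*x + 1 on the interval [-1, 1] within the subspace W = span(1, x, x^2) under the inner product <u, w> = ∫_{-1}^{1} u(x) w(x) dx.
g(x) = 2*x^2 - 6*x/5 + 1

The best approximation g ∈ W is the orthogonal projection of f onto W. Writing g = a_0 + a_1 x + a_2 x^2, the coefficients solve the normal equations G · a = b where
  G_{ij} = <φ_i, φ_j> and b_i = <f, φ_i>, with φ_0 = 1, φ_1 = x, φ_2 = x^2.
G =
  [2, 0, 2/3]
  [0, 2/3, 0]
  [2/3, 0, 2/5],
b = (10/3, -4/5, 22/15).
Solving gives a_0 = 1, a_1 = -6/5, a_2 = 2, so
  g(x) = 2*x^2 - 6*x/5 + 1.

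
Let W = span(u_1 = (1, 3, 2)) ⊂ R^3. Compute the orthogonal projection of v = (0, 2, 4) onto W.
proj_W(v) = (1, 3, 2)

Set up U = [u_1 | ... | u_1] ∈ R^(3×1). The projector onto W = col(U) is P = U (U^T U)^(-1) U^T.
Compute U^T U =
  [14],
and U^T v = (14).
Solve U^T U · c = U^T v for the coefficients: c = (1). The projection is proj_W(v) = U c.
Check: (v - proj_W(v)) · u_1 = 0  (should be 0).
Result: proj_W(v) = (1, 3, 2).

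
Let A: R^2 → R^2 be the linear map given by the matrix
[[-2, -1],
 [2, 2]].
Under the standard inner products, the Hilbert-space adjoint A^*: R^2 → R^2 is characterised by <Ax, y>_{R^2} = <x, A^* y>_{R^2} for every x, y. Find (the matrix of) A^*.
A^* = A^T =
[[-2, 2],
 [-1, 2]]

For real matrices with standard dot products, the defining identity <Ax, y> = <x, A^* y> gives (Ax)^T y = x^T (A^*) y, i.e. x^T A^T y = x^T (A^*) y. Since this holds for all x, y, we must have A^* = A^T. Therefore
A^* =
[[-2, 2],
 [-1, 2]].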